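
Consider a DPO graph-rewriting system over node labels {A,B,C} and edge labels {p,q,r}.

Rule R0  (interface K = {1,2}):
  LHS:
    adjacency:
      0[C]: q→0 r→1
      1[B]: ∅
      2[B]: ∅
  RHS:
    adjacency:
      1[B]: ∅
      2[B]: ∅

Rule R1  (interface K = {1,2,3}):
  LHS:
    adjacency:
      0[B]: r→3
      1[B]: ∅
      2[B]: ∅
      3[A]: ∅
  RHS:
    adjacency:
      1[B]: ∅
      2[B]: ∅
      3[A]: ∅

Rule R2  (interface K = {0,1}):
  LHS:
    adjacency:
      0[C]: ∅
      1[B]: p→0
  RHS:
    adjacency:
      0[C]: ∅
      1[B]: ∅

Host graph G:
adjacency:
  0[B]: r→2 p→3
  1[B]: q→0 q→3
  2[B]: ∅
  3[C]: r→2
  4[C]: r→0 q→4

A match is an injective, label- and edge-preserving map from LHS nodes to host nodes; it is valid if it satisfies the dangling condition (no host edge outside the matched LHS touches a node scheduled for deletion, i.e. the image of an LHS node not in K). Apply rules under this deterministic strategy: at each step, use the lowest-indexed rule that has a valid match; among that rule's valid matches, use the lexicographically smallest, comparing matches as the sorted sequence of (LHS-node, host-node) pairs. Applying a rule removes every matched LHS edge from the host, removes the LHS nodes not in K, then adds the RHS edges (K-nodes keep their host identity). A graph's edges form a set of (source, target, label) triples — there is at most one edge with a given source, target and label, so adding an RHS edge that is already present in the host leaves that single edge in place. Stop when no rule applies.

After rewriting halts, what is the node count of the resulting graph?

Answer: 4

Derivation:
start.  V:5 E:7  edges: 0-r->2 0-p->3 1-q->0 1-q->3 3-r->2 4-r->0 4-q->4
1. fire R0 via {0↦4, 1↦0, 2↦1}  →  V:4 E:5  edges: 0-r->2 0-p->3 1-q->0 1-q->3 3-r->2
2. fire R2 via {0↦3, 1↦0}  →  V:4 E:4  edges: 0-r->2 1-q->0 1-q->3 3-r->2
final graph: no rule applies after step 2
NF nodes: {0:B, 1:B, 2:B, 3:C}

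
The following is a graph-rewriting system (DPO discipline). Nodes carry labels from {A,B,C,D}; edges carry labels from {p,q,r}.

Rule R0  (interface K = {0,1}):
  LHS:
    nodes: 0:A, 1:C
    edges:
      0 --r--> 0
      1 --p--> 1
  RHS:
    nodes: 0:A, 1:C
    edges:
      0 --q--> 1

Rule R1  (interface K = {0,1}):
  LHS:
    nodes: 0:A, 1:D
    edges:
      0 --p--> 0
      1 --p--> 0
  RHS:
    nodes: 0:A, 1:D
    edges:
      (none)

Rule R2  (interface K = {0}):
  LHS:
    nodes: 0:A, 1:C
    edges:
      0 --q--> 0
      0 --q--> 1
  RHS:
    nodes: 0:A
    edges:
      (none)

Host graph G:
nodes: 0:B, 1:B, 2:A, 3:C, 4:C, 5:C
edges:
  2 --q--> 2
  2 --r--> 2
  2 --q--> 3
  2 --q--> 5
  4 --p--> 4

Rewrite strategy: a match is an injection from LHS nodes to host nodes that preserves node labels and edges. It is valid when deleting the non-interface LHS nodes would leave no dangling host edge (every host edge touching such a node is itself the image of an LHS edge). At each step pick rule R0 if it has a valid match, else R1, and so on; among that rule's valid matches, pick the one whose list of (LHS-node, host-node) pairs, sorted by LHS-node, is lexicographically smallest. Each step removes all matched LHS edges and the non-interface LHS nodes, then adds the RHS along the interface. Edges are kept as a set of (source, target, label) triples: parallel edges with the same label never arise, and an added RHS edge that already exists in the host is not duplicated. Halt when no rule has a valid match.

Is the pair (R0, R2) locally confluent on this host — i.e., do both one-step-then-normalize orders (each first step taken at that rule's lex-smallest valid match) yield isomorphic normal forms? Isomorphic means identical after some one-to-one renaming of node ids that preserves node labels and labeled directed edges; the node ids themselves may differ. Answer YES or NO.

Answer: YES

Derivation:
branch R0-first: apply at {0↦2, 1↦4} → |E|=4, then 1 more step(s) → NF |V|=5 |E|=2 V={0:B, 1:B, 2:A, 4:C, 5:C} E=2-q->4 2-q->5
branch R2-first: apply at {0↦2, 1↦3} → |E|=3, then 1 more step(s) → NF |V|=5 |E|=2 V={0:B, 1:B, 2:A, 4:C, 5:C} E=2-q->4 2-q->5
graphs isomorphic (equal up to label-preserving node renaming)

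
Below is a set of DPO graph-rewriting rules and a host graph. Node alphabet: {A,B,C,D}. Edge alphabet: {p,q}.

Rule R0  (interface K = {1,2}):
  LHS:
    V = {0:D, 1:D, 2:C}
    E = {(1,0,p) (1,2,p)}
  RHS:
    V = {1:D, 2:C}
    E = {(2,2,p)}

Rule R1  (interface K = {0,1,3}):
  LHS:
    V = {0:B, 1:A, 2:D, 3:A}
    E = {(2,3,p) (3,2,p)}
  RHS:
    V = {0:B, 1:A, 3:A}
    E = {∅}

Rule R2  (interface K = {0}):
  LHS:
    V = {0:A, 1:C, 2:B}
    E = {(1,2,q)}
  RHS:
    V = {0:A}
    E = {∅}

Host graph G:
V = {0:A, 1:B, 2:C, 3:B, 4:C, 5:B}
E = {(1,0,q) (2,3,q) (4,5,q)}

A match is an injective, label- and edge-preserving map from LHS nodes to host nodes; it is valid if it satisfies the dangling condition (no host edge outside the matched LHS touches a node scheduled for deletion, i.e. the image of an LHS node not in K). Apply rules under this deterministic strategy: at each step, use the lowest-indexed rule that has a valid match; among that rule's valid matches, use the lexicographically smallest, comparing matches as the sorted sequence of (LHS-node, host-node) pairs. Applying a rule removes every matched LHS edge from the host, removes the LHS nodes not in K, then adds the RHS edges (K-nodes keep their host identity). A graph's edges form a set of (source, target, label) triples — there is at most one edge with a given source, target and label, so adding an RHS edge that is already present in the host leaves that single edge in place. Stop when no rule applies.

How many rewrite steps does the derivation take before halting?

start.  V:6 E:3  edges: 1-q->0 2-q->3 4-q->5
1. fire R2 via {0↦0, 1↦2, 2↦3}  →  V:4 E:2  edges: 1-q->0 4-q->5
2. fire R2 via {0↦0, 1↦4, 2↦5}  →  V:2 E:1  edges: 1-q->0
final graph: no rule applies after step 2

Answer: 2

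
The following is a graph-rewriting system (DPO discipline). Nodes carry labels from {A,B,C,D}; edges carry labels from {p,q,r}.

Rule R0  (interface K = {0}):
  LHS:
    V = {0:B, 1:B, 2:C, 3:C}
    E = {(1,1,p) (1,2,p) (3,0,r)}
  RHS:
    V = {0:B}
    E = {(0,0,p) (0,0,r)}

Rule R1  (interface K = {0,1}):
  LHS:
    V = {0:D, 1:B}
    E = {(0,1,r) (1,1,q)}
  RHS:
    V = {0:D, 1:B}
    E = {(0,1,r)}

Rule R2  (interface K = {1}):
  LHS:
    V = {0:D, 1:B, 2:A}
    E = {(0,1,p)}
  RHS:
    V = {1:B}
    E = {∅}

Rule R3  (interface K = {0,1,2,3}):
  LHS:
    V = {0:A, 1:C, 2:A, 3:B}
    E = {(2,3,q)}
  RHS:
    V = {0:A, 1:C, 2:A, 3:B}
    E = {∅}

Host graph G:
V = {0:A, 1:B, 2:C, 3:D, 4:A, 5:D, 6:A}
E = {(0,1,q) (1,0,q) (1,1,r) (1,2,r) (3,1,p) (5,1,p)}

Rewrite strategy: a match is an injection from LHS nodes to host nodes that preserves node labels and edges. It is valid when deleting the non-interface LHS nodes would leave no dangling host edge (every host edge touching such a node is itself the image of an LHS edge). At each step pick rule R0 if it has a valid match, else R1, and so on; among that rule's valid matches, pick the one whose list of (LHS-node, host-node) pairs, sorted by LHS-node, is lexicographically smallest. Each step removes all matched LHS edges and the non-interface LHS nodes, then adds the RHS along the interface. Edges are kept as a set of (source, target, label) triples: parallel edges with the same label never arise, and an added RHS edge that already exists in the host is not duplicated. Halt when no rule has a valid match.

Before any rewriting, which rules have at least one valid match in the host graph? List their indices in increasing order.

R0: no valid match — LHS pattern not found
R1: no valid match — LHS pattern not found
R2: 4 valid matches — {0↦3, 1↦1, 2↦4}, {0↦3, 1↦1, 2↦6}, {0↦5, 1↦1, 2↦4} (+1 more)
R3: 2 valid matches — {0↦4, 1↦2, 2↦0, 3↦1}, {0↦6, 1↦2, 2↦0, 3↦1}

Answer: [R2,R3]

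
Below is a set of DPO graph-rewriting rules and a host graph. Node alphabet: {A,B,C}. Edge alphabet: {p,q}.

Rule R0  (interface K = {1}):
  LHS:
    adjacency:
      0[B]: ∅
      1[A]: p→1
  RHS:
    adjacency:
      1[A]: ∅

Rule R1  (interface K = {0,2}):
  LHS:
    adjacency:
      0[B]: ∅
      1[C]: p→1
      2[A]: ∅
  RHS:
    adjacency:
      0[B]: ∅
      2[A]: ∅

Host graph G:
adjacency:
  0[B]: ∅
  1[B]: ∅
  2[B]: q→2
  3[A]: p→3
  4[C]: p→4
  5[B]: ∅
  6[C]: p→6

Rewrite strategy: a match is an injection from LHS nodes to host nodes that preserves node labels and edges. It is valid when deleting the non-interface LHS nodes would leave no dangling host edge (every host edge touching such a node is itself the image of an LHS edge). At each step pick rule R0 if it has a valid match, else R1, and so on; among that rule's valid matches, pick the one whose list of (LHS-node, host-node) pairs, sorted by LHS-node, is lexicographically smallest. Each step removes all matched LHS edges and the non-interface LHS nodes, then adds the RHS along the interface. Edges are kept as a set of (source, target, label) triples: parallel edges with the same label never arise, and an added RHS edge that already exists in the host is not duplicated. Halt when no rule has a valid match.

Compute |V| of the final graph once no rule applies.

initial: |V|=7 |E|=4  E = 2-q->2 3-p->3 4-p->4 6-p->6
step 1: apply R0 at {0↦0, 1↦3}  → |V|=6 |E|=3  E = 2-q->2 4-p->4 6-p->6
step 2: apply R1 at {0↦1, 1↦4, 2↦3}  → |V|=5 |E|=2  E = 2-q->2 6-p->6
step 3: apply R1 at {0↦1, 1↦6, 2↦3}  → |V|=4 |E|=1  E = 2-q->2
final graph: no rule applies after step 3
NF nodes: {1:B, 2:B, 3:A, 5:B}

Answer: 4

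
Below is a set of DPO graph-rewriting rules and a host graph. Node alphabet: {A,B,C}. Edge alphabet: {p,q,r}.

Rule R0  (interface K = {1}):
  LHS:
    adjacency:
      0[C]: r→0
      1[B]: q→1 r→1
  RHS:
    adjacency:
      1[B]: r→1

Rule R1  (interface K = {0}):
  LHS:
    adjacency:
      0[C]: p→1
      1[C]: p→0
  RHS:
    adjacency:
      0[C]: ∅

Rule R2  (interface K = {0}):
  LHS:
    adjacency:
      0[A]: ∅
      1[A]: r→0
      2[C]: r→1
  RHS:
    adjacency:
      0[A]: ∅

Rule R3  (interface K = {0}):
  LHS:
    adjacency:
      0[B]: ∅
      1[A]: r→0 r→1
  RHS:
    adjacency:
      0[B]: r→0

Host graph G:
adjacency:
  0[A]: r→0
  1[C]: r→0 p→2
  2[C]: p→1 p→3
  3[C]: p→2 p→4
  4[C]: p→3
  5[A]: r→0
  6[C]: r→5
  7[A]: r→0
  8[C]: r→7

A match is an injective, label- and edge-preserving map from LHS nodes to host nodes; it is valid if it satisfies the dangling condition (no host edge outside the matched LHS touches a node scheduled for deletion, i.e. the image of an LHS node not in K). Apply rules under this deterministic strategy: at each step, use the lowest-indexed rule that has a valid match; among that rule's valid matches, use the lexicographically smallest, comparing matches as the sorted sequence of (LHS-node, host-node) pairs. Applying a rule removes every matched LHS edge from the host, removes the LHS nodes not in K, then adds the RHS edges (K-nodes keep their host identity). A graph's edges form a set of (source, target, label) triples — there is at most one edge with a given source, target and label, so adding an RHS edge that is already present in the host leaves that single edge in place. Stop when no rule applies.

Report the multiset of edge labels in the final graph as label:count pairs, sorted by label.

Answer: r:2

Steps:
start.  V:9 E:12  edges: 0-r->0 1-r->0 1-p->2 2-p->1 2-p->3 3-p->2 3-p->4 4-p->3 5-r->0 6-r->5 7-r->0 8-r->7
1. fire R1 via {0↦3, 1↦4}  →  V:8 E:10  edges: 0-r->0 1-r->0 1-p->2 2-p->1 2-p->3 3-p->2 5-r->0 6-r->5 7-r->0 8-r->7
2. fire R1 via {0↦2, 1↦3}  →  V:7 E:8  edges: 0-r->0 1-r->0 1-p->2 2-p->1 5-r->0 6-r->5 7-r->0 8-r->7
3. fire R1 via {0↦1, 1↦2}  →  V:6 E:6  edges: 0-r->0 1-r->0 5-r->0 6-r->5 7-r->0 8-r->7
4. fire R2 via {0↦0, 1↦5, 2↦6}  →  V:4 E:4  edges: 0-r->0 1-r->0 7-r->0 8-r->7
5. fire R2 via {0↦0, 1↦7, 2↦8}  →  V:2 E:2  edges: 0-r->0 1-r->0
halt: no rule applies after step 5
NF edges: [(0, 0, 'r'), (1, 0, 'r')]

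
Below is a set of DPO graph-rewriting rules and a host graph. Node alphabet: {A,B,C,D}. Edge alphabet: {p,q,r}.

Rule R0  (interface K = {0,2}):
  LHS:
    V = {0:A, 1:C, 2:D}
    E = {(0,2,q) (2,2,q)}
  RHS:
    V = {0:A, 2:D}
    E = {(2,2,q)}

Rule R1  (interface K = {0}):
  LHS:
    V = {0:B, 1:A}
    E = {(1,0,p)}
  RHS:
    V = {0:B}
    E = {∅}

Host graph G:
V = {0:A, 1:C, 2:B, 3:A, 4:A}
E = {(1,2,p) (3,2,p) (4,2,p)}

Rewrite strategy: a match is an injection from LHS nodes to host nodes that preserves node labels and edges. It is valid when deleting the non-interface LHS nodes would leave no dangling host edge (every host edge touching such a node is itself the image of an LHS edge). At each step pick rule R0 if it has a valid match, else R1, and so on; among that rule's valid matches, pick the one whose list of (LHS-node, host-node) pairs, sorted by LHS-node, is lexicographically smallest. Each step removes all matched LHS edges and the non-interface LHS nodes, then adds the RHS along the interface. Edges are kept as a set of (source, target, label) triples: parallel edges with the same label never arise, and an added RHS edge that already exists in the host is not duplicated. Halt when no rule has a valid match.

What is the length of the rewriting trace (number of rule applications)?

start.  V:5 E:3  edges: 1-p->2 3-p->2 4-p->2
1. fire R1 via {0↦2, 1↦3}  →  V:4 E:2  edges: 1-p->2 4-p->2
2. fire R1 via {0↦2, 1↦4}  →  V:3 E:1  edges: 1-p->2
normal form: no rule applies after step 2

Answer: 2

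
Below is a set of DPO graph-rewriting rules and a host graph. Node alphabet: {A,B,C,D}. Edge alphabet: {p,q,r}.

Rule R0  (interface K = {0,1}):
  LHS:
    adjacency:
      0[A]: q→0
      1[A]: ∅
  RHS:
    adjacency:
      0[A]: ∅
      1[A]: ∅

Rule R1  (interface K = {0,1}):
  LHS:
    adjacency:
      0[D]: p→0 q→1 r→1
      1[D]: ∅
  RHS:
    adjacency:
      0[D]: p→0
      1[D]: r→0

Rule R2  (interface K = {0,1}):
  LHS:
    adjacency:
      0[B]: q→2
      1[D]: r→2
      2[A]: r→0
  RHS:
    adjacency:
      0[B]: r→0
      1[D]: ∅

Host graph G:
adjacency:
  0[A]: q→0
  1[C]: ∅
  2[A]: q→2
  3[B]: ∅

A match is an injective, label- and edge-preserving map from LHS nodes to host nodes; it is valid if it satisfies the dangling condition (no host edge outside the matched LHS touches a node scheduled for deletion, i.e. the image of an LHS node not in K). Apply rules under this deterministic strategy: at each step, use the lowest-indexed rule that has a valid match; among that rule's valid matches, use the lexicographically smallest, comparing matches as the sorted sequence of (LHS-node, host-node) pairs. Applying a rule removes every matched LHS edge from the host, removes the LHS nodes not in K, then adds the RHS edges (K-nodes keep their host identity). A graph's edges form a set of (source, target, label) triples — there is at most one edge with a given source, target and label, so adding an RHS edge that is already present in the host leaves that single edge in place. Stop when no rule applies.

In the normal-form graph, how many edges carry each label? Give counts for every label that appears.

start.  V:4 E:2  edges: 0-q->0 2-q->2
1. fire R0 via {0↦0, 1↦2}  →  V:4 E:1  edges: 2-q->2
2. fire R0 via {0↦2, 1↦0}  →  V:4 E:0  edges: ∅
normal form: no rule applies after step 2
NF edges: []

Answer: (no edges)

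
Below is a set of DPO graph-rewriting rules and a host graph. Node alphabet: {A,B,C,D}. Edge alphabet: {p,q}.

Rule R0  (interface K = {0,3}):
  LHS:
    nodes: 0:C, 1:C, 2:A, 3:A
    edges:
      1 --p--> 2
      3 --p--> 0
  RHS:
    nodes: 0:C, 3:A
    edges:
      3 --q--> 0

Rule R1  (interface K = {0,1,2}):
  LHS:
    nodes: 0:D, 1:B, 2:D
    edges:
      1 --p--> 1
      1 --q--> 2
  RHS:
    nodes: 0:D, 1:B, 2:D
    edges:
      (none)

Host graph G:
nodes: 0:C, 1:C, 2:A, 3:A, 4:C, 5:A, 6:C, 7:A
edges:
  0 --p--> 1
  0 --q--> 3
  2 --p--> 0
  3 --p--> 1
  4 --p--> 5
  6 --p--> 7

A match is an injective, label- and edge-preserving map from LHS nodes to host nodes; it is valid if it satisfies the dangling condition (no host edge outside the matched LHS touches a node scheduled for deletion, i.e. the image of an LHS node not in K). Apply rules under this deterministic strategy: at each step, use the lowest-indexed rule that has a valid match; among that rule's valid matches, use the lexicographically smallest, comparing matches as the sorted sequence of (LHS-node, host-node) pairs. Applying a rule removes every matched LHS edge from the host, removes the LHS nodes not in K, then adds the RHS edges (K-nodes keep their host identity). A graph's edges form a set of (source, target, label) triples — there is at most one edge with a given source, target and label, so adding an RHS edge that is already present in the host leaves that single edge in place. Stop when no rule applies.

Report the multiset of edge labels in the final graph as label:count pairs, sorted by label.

Answer: p:1 q:3

Rewrite trace:
start.  V:8 E:6  edges: 0-p->1 0-q->3 2-p->0 3-p->1 4-p->5 6-p->7
1. fire R0 via {0↦0, 1↦4, 2↦5, 3↦2}  →  V:6 E:5  edges: 0-p->1 0-q->3 2-q->0 3-p->1 6-p->7
2. fire R0 via {0↦1, 1↦6, 2↦7, 3↦3}  →  V:4 E:4  edges: 0-p->1 0-q->3 2-q->0 3-q->1
halt: no rule applies after step 2
NF edges: [(0, 1, 'p'), (0, 3, 'q'), (2, 0, 'q'), (3, 1, 'q')]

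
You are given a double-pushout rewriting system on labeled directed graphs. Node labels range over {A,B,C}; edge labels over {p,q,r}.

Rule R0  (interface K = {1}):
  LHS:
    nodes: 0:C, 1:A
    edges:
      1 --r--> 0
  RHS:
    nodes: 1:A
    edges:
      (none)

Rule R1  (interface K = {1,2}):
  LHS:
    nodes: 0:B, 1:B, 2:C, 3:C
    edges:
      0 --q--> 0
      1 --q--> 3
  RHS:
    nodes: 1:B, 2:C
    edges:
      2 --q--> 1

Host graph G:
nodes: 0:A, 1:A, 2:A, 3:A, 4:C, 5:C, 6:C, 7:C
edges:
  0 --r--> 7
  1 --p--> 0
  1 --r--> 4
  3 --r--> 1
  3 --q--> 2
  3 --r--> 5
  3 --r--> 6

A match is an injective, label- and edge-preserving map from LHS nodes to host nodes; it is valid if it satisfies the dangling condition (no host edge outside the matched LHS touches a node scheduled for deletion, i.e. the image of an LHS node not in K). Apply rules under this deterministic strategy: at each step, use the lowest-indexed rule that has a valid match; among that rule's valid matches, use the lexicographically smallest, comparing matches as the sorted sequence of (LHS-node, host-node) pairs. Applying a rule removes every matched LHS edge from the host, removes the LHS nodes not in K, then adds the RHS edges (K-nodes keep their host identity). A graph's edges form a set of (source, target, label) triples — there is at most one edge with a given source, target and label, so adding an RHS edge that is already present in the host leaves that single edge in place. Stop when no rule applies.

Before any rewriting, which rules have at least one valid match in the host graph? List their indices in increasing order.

R0: 4 valid matches — {0↦4, 1↦1}, {0↦5, 1↦3}, {0↦6, 1↦3} (+1 more)
R1: no valid match — LHS pattern not found

Answer: [R0]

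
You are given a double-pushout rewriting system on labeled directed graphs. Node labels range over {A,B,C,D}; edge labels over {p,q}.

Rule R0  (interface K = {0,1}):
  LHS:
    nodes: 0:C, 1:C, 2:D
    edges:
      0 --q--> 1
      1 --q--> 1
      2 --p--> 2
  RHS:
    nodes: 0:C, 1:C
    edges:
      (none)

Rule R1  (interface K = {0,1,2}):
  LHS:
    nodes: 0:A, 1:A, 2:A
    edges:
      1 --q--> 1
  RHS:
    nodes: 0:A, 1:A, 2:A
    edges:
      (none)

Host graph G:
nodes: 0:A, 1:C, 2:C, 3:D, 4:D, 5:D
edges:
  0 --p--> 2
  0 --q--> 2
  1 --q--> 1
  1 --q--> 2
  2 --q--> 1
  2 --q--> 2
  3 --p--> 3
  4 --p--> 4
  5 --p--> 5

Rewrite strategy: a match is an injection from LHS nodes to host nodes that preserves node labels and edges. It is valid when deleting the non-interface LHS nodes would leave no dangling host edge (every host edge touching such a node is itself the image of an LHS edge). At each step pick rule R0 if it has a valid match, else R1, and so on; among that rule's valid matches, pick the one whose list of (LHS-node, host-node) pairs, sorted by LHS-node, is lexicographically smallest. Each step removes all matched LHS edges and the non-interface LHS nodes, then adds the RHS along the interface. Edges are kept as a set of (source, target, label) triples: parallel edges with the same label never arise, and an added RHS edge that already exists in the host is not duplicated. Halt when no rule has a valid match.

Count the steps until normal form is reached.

start.  V:6 E:9  edges: 0-p->2 0-q->2 1-q->1 1-q->2 2-q->1 2-q->2 3-p->3 4-p->4 5-p->5
1. fire R0 via {0↦1, 1↦2, 2↦3}  →  V:5 E:6  edges: 0-p->2 0-q->2 1-q->1 2-q->1 4-p->4 5-p->5
2. fire R0 via {0↦2, 1↦1, 2↦4}  →  V:4 E:3  edges: 0-p->2 0-q->2 5-p->5
final graph: no rule applies after step 2

Answer: 2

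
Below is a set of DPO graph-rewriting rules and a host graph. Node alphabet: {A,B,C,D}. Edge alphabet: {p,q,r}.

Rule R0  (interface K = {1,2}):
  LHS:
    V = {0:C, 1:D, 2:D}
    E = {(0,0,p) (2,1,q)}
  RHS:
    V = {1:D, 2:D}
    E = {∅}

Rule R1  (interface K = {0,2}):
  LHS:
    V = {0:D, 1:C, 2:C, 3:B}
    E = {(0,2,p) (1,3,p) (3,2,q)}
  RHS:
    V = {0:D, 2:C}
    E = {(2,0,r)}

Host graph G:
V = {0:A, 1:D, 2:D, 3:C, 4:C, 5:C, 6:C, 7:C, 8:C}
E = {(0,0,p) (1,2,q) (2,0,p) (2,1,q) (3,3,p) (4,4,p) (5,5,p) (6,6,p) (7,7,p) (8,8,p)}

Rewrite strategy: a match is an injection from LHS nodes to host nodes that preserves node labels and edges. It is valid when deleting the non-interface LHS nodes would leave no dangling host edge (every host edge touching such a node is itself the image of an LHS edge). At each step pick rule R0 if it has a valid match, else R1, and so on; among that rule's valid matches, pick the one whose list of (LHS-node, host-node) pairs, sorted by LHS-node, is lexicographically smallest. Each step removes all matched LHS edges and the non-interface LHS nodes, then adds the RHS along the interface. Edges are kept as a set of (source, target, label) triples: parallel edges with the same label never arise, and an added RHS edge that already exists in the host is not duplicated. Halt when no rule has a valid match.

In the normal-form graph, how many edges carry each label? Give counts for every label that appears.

start.  V:9 E:10  edges: 0-p->0 1-q->2 2-p->0 2-q->1 3-p->3 4-p->4 5-p->5 6-p->6 7-p->7 8-p->8
1. fire R0 via {0↦3, 1↦1, 2↦2}  →  V:8 E:8  edges: 0-p->0 1-q->2 2-p->0 4-p->4 5-p->5 6-p->6 7-p->7 8-p->8
2. fire R0 via {0↦4, 1↦2, 2↦1}  →  V:7 E:6  edges: 0-p->0 2-p->0 5-p->5 6-p->6 7-p->7 8-p->8
final graph: no rule applies after step 2
NF edges: [(0, 0, 'p'), (2, 0, 'p'), (5, 5, 'p'), (6, 6, 'p'), (7, 7, 'p'), (8, 8, 'p')]

Answer: p:6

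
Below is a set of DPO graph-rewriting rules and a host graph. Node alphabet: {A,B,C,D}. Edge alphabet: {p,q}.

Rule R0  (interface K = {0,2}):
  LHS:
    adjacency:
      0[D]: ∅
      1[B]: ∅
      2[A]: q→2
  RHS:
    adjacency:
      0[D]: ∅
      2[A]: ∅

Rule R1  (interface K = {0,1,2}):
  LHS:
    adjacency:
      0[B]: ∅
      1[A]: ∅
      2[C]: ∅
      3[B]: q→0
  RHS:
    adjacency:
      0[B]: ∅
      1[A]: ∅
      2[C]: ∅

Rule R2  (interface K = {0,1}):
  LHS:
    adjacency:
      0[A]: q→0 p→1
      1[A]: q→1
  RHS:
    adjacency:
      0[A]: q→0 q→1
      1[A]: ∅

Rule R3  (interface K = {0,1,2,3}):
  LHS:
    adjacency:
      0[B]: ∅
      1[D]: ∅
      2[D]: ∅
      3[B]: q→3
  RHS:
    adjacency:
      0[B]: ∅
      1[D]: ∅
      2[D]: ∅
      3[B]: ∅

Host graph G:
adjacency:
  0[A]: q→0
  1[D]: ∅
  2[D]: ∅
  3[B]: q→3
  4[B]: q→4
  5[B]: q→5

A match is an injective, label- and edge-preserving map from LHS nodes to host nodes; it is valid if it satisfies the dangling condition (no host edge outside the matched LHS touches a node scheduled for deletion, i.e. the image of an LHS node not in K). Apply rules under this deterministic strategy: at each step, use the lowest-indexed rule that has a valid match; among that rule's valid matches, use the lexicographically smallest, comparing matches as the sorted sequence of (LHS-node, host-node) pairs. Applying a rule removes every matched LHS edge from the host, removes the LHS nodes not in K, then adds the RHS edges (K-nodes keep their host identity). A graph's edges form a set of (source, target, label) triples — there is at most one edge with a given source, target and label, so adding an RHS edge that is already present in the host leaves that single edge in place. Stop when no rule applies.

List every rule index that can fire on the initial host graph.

R0: no valid match — 6 raw matches, all fail dangling condition
R1: no valid match — LHS pattern not found
R2: no valid match — LHS pattern not found
R3: 12 valid matches — {0↦3, 1↦1, 2↦2, 3↦4}, {0↦3, 1↦1, 2↦2, 3↦5}, {0↦3, 1↦2, 2↦1, 3↦4} (+9 more)

Answer: [R3]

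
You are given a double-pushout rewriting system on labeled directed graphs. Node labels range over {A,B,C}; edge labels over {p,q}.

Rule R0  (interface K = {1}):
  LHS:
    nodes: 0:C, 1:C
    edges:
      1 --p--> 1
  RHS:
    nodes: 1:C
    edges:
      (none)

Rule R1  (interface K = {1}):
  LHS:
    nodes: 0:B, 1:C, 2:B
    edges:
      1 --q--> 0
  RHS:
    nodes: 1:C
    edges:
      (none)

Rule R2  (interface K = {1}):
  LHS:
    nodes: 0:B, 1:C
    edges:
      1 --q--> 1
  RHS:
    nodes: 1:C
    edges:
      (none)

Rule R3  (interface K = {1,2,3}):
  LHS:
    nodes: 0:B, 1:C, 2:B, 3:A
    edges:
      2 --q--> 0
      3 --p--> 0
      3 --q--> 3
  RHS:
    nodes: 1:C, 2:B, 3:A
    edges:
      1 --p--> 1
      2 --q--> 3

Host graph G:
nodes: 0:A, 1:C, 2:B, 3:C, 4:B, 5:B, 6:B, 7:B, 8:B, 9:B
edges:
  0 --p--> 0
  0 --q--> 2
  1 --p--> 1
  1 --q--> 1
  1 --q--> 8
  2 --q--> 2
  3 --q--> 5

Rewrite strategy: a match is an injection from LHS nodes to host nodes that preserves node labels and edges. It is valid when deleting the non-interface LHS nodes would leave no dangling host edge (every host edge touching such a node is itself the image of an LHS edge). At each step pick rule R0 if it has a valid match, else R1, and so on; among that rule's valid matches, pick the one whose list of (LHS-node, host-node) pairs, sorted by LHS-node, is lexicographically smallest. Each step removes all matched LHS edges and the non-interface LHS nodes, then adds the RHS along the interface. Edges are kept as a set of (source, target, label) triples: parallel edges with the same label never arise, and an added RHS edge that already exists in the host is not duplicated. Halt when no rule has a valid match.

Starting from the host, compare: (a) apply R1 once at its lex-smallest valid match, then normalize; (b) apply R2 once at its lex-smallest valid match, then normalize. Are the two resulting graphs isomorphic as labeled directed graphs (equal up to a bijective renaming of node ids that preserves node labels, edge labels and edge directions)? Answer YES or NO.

branch R1-first: apply at {0↦5, 1↦3, 2↦4} → |E|=6, then 3 more step(s) → NF |V|=4 |E|=3 V={0:A, 1:C, 2:B, 9:B} E=0-p->0 0-q->2 2-q->2
branch R2-first: apply at {0↦4, 1↦1} → |E|=6, then 3 more step(s) → NF |V|=4 |E|=3 V={0:A, 1:C, 2:B, 9:B} E=0-p->0 0-q->2 2-q->2
graphs isomorphic (equal up to label-preserving node renaming)

Answer: YES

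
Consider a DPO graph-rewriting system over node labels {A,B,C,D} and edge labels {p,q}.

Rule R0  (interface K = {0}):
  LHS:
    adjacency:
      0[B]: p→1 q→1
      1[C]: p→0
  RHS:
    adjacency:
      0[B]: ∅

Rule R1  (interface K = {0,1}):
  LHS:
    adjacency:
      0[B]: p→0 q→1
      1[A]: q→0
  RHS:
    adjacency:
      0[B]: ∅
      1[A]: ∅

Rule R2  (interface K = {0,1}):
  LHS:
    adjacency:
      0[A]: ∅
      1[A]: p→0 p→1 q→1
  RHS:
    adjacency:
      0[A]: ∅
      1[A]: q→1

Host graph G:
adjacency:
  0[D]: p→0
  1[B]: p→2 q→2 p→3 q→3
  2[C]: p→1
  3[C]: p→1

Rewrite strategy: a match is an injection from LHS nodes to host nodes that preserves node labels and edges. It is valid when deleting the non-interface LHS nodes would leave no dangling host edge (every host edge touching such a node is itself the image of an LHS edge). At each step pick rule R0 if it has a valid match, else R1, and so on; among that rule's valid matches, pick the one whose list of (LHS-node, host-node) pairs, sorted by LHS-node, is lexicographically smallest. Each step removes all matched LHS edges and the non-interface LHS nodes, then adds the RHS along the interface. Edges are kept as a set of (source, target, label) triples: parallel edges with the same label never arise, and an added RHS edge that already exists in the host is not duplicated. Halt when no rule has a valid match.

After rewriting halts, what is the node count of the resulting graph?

initial: |V|=4 |E|=7  E = 0-p->0 1-p->2 1-q->2 1-p->3 1-q->3 2-p->1 3-p->1
step 1: apply R0 at {0↦1, 1↦2}  → |V|=3 |E|=4  E = 0-p->0 1-p->3 1-q->3 3-p->1
step 2: apply R0 at {0↦1, 1↦3}  → |V|=2 |E|=1  E = 0-p->0
final graph: no rule applies after step 2
NF nodes: {0:D, 1:B}

Answer: 2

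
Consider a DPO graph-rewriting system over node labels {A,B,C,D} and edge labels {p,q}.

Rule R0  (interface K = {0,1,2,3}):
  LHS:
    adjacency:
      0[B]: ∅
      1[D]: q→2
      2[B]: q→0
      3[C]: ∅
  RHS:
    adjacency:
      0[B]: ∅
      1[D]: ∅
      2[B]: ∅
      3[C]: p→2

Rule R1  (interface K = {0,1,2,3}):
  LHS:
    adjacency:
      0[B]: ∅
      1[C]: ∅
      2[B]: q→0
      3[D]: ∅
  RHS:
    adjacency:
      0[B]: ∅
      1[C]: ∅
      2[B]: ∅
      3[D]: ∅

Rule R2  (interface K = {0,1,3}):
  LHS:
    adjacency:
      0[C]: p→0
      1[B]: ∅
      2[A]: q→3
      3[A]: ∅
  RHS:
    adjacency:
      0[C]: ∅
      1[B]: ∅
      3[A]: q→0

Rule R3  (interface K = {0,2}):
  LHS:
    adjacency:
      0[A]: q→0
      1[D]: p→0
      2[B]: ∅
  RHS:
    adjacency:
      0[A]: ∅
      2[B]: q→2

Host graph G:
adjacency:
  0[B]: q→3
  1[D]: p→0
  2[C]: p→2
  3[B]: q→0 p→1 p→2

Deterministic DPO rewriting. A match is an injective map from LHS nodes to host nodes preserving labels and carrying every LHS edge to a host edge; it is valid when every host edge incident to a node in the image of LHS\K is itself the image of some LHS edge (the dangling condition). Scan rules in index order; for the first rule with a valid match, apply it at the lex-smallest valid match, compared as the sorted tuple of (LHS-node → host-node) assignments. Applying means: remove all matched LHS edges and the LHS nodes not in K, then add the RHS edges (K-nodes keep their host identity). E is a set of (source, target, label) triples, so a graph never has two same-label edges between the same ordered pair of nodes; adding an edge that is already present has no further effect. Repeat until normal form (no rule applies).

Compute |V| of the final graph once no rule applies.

[0] host  ⇒  4 nodes, 6 edges  {0-q->3 1-p->0 2-p->2 3-q->0 3-p->1 3-p->2}
[1] R1 @ {0↦0, 1↦2, 2↦3, 3↦1}  ⇒  4 nodes, 5 edges  {0-q->3 1-p->0 2-p->2 3-p->1 3-p->2}
[2] R1 @ {0↦3, 1↦2, 2↦0, 3↦1}  ⇒  4 nodes, 4 edges  {1-p->0 2-p->2 3-p->1 3-p->2}
final graph: no rule applies after step 2
NF nodes: {0:B, 1:D, 2:C, 3:B}

Answer: 4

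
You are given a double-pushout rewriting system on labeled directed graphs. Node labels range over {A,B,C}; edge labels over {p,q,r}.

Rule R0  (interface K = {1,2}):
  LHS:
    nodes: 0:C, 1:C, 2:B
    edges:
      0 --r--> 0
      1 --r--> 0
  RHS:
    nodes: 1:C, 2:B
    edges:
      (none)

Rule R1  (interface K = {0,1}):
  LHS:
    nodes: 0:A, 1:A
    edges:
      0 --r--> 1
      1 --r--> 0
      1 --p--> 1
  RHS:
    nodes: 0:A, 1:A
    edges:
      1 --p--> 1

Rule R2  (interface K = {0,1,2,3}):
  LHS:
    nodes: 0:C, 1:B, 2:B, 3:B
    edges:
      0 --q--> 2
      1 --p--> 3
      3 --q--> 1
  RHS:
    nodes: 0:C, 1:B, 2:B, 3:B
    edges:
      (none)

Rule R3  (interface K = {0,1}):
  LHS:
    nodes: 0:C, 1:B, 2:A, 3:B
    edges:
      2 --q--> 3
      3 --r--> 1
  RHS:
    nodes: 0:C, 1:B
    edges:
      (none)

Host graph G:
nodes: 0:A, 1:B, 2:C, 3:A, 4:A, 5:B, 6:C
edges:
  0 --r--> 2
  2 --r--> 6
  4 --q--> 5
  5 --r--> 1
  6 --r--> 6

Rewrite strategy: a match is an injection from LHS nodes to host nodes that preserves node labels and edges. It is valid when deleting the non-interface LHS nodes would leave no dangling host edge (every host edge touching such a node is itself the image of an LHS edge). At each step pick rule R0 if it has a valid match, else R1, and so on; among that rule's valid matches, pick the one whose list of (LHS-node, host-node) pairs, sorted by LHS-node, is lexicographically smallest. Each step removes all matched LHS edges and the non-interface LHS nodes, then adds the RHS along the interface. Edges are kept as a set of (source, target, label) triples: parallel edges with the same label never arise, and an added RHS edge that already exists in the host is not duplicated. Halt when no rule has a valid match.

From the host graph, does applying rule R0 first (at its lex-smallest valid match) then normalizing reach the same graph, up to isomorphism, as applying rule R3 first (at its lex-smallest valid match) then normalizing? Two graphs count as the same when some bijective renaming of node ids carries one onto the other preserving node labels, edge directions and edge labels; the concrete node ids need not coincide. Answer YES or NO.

Answer: YES

Steps:
branch R0-first: apply at {0↦6, 1↦2, 2↦1} → |E|=3, then 1 more step(s) → NF |V|=4 |E|=1 V={0:A, 1:B, 2:C, 3:A} E=0-r->2
branch R3-first: apply at {0↦2, 1↦1, 2↦4, 3↦5} → |E|=3, then 1 more step(s) → NF |V|=4 |E|=1 V={0:A, 1:B, 2:C, 3:A} E=0-r->2
graphs isomorphic (equal up to label-preserving node renaming)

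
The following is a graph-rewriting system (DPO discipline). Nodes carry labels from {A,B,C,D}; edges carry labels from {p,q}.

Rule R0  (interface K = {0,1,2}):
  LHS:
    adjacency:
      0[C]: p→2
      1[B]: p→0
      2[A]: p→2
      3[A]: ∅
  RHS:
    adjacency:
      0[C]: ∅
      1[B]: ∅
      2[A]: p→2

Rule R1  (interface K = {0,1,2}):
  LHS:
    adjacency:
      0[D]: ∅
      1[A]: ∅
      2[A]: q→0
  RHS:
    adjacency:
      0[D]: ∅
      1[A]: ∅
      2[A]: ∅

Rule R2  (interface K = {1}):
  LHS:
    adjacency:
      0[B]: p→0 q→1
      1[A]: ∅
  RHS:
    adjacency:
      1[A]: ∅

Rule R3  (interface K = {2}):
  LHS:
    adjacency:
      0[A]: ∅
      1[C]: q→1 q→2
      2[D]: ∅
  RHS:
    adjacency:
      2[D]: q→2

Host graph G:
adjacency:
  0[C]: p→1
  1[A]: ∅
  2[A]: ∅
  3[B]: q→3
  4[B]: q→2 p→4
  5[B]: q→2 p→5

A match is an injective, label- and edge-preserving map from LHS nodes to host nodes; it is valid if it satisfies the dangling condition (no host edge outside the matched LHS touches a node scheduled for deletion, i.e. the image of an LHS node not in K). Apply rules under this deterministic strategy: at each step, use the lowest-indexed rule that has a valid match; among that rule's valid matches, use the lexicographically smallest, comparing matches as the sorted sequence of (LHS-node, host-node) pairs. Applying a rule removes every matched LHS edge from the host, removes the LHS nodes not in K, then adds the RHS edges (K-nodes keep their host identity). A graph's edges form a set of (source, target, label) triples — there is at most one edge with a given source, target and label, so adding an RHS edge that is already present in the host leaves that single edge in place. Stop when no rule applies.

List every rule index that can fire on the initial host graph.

Answer: [R2]

Rewrite trace:
R0: no valid match — LHS pattern not found
R1: no valid match — LHS pattern not found
R2: 2 valid matches — {0↦4, 1↦2}, {0↦5, 1↦2}
R3: no valid match — LHS pattern not found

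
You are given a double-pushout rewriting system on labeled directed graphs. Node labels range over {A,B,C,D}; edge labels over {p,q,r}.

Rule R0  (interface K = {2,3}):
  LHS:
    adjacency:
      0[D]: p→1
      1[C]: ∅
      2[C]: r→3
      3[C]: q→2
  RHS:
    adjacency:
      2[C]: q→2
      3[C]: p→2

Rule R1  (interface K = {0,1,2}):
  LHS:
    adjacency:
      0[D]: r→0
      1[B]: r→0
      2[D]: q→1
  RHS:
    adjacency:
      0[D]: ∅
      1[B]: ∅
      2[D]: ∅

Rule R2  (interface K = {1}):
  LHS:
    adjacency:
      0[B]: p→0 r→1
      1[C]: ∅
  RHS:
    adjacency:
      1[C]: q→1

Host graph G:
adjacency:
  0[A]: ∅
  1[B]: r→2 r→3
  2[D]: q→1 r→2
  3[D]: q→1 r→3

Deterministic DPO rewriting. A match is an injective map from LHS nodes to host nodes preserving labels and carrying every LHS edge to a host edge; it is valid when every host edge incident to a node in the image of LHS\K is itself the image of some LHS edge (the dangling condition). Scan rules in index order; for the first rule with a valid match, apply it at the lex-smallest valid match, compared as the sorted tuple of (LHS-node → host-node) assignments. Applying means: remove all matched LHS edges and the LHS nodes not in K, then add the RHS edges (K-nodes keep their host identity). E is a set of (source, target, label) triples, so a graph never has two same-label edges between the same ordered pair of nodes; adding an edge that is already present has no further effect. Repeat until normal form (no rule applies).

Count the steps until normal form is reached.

Answer: 2

Steps:
[0] host  ⇒  4 nodes, 6 edges  {1-r->2 1-r->3 2-q->1 2-r->2 3-q->1 3-r->3}
[1] R1 @ {0↦2, 1↦1, 2↦3}  ⇒  4 nodes, 3 edges  {1-r->3 2-q->1 3-r->3}
[2] R1 @ {0↦3, 1↦1, 2↦2}  ⇒  4 nodes, 0 edges  {∅}
final graph: no rule applies after step 2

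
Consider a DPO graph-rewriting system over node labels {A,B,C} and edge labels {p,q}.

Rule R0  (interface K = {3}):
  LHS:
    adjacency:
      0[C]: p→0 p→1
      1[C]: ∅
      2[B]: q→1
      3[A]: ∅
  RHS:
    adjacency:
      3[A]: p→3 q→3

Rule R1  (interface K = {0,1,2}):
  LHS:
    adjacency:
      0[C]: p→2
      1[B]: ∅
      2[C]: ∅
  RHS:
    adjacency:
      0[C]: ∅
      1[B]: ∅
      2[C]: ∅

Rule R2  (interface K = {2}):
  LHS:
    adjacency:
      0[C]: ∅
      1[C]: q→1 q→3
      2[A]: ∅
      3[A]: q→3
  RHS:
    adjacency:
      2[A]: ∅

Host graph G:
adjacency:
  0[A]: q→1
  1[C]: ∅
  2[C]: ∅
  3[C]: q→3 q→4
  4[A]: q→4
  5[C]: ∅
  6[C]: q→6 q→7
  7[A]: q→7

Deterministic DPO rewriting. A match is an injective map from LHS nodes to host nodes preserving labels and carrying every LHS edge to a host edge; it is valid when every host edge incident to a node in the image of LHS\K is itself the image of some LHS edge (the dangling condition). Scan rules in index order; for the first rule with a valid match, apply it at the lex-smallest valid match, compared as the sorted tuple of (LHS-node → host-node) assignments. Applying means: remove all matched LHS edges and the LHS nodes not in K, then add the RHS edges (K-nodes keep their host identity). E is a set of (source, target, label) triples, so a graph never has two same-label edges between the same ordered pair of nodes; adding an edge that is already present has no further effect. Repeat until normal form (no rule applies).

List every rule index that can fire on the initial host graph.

Answer: [R2]

Rewrite trace:
R0: no valid match — LHS pattern not found
R1: no valid match — LHS pattern not found
R2: 8 valid matches — {0↦2, 1↦3, 2↦0, 3↦4}, {0↦2, 1↦3, 2↦7, 3↦4}, {0↦2, 1↦6, 2↦0, 3↦7} (+5 more)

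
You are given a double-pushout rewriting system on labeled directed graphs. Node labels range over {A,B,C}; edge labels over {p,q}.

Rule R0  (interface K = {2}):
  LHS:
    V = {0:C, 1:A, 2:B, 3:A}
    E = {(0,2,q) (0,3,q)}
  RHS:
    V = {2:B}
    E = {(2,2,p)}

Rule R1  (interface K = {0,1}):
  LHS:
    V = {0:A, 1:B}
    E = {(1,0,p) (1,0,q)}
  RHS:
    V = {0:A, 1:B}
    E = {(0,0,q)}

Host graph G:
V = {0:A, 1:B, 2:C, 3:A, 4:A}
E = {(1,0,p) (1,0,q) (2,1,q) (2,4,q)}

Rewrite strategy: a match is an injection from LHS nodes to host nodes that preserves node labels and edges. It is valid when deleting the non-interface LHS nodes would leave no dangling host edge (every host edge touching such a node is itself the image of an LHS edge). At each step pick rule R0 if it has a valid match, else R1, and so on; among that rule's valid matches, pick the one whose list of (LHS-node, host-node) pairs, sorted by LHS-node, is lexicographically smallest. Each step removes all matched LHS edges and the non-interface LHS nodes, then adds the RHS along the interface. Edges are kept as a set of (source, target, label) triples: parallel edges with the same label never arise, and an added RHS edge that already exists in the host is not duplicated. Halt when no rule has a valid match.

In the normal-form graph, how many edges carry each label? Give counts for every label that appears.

start.  V:5 E:4  edges: 1-p->0 1-q->0 2-q->1 2-q->4
1. fire R0 via {0↦2, 1↦3, 2↦1, 3↦4}  →  V:2 E:3  edges: 1-p->0 1-q->0 1-p->1
2. fire R1 via {0↦0, 1↦1}  →  V:2 E:2  edges: 0-q->0 1-p->1
final graph: no rule applies after step 2
NF edges: [(0, 0, 'q'), (1, 1, 'p')]

Answer: p:1 q:1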